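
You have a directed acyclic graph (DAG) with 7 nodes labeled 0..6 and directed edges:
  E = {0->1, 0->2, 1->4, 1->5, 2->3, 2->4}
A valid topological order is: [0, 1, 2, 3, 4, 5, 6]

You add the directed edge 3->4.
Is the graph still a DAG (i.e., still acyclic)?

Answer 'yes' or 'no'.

Given toposort: [0, 1, 2, 3, 4, 5, 6]
Position of 3: index 3; position of 4: index 4
New edge 3->4: forward
Forward edge: respects the existing order. Still a DAG, same toposort still valid.
Still a DAG? yes

Answer: yes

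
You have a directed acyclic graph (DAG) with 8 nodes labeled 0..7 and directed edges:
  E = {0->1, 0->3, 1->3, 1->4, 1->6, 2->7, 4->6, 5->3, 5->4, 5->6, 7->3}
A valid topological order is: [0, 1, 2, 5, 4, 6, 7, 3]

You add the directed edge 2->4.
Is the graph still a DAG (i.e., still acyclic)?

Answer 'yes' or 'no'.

Given toposort: [0, 1, 2, 5, 4, 6, 7, 3]
Position of 2: index 2; position of 4: index 4
New edge 2->4: forward
Forward edge: respects the existing order. Still a DAG, same toposort still valid.
Still a DAG? yes

Answer: yes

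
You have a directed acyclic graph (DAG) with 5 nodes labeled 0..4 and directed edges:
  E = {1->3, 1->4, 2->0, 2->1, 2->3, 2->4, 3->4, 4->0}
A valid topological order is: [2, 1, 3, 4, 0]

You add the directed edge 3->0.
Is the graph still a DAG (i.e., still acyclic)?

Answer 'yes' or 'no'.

Answer: yes

Derivation:
Given toposort: [2, 1, 3, 4, 0]
Position of 3: index 2; position of 0: index 4
New edge 3->0: forward
Forward edge: respects the existing order. Still a DAG, same toposort still valid.
Still a DAG? yes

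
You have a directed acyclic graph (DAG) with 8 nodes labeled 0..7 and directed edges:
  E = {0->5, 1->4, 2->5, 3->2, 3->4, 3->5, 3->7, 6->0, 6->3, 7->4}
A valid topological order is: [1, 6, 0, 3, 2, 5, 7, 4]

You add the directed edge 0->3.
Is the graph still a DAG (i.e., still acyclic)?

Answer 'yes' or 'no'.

Answer: yes

Derivation:
Given toposort: [1, 6, 0, 3, 2, 5, 7, 4]
Position of 0: index 2; position of 3: index 3
New edge 0->3: forward
Forward edge: respects the existing order. Still a DAG, same toposort still valid.
Still a DAG? yes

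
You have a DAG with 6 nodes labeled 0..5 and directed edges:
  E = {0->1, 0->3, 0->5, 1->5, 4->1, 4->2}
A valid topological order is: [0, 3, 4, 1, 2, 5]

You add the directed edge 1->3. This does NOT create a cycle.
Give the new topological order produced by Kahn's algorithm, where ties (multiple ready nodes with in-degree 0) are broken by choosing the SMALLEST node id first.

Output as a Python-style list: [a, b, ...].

Answer: [0, 4, 1, 2, 3, 5]

Derivation:
Old toposort: [0, 3, 4, 1, 2, 5]
Added edge: 1->3
Position of 1 (3) > position of 3 (1). Must reorder: 1 must now come before 3.
Run Kahn's algorithm (break ties by smallest node id):
  initial in-degrees: [0, 2, 1, 2, 0, 2]
  ready (indeg=0): [0, 4]
  pop 0: indeg[1]->1; indeg[3]->1; indeg[5]->1 | ready=[4] | order so far=[0]
  pop 4: indeg[1]->0; indeg[2]->0 | ready=[1, 2] | order so far=[0, 4]
  pop 1: indeg[3]->0; indeg[5]->0 | ready=[2, 3, 5] | order so far=[0, 4, 1]
  pop 2: no out-edges | ready=[3, 5] | order so far=[0, 4, 1, 2]
  pop 3: no out-edges | ready=[5] | order so far=[0, 4, 1, 2, 3]
  pop 5: no out-edges | ready=[] | order so far=[0, 4, 1, 2, 3, 5]
  Result: [0, 4, 1, 2, 3, 5]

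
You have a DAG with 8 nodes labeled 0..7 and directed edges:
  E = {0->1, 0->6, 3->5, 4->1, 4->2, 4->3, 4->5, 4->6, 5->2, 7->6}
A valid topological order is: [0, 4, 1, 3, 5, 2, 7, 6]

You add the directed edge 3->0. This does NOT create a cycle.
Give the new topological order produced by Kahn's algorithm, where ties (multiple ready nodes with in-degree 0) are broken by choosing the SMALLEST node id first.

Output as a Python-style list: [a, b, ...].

Answer: [4, 3, 0, 1, 5, 2, 7, 6]

Derivation:
Old toposort: [0, 4, 1, 3, 5, 2, 7, 6]
Added edge: 3->0
Position of 3 (3) > position of 0 (0). Must reorder: 3 must now come before 0.
Run Kahn's algorithm (break ties by smallest node id):
  initial in-degrees: [1, 2, 2, 1, 0, 2, 3, 0]
  ready (indeg=0): [4, 7]
  pop 4: indeg[1]->1; indeg[2]->1; indeg[3]->0; indeg[5]->1; indeg[6]->2 | ready=[3, 7] | order so far=[4]
  pop 3: indeg[0]->0; indeg[5]->0 | ready=[0, 5, 7] | order so far=[4, 3]
  pop 0: indeg[1]->0; indeg[6]->1 | ready=[1, 5, 7] | order so far=[4, 3, 0]
  pop 1: no out-edges | ready=[5, 7] | order so far=[4, 3, 0, 1]
  pop 5: indeg[2]->0 | ready=[2, 7] | order so far=[4, 3, 0, 1, 5]
  pop 2: no out-edges | ready=[7] | order so far=[4, 3, 0, 1, 5, 2]
  pop 7: indeg[6]->0 | ready=[6] | order so far=[4, 3, 0, 1, 5, 2, 7]
  pop 6: no out-edges | ready=[] | order so far=[4, 3, 0, 1, 5, 2, 7, 6]
  Result: [4, 3, 0, 1, 5, 2, 7, 6]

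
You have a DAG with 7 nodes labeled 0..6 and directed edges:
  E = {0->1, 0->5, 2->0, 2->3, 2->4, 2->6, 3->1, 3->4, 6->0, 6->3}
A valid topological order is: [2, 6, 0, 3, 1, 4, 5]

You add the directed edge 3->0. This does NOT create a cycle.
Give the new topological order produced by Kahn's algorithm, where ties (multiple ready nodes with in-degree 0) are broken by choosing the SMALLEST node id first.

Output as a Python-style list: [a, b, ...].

Answer: [2, 6, 3, 0, 1, 4, 5]

Derivation:
Old toposort: [2, 6, 0, 3, 1, 4, 5]
Added edge: 3->0
Position of 3 (3) > position of 0 (2). Must reorder: 3 must now come before 0.
Run Kahn's algorithm (break ties by smallest node id):
  initial in-degrees: [3, 2, 0, 2, 2, 1, 1]
  ready (indeg=0): [2]
  pop 2: indeg[0]->2; indeg[3]->1; indeg[4]->1; indeg[6]->0 | ready=[6] | order so far=[2]
  pop 6: indeg[0]->1; indeg[3]->0 | ready=[3] | order so far=[2, 6]
  pop 3: indeg[0]->0; indeg[1]->1; indeg[4]->0 | ready=[0, 4] | order so far=[2, 6, 3]
  pop 0: indeg[1]->0; indeg[5]->0 | ready=[1, 4, 5] | order so far=[2, 6, 3, 0]
  pop 1: no out-edges | ready=[4, 5] | order so far=[2, 6, 3, 0, 1]
  pop 4: no out-edges | ready=[5] | order so far=[2, 6, 3, 0, 1, 4]
  pop 5: no out-edges | ready=[] | order so far=[2, 6, 3, 0, 1, 4, 5]
  Result: [2, 6, 3, 0, 1, 4, 5]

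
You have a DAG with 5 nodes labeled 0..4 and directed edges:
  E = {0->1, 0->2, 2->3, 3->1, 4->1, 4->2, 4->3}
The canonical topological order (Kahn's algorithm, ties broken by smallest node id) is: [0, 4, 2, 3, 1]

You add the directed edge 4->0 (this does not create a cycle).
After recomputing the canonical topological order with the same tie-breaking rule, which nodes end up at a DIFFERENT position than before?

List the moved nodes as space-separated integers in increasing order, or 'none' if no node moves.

Answer: 0 4

Derivation:
Old toposort: [0, 4, 2, 3, 1]
Added edge 4->0
Recompute Kahn (smallest-id tiebreak):
  initial in-degrees: [1, 3, 2, 2, 0]
  ready (indeg=0): [4]
  pop 4: indeg[0]->0; indeg[1]->2; indeg[2]->1; indeg[3]->1 | ready=[0] | order so far=[4]
  pop 0: indeg[1]->1; indeg[2]->0 | ready=[2] | order so far=[4, 0]
  pop 2: indeg[3]->0 | ready=[3] | order so far=[4, 0, 2]
  pop 3: indeg[1]->0 | ready=[1] | order so far=[4, 0, 2, 3]
  pop 1: no out-edges | ready=[] | order so far=[4, 0, 2, 3, 1]
New canonical toposort: [4, 0, 2, 3, 1]
Compare positions:
  Node 0: index 0 -> 1 (moved)
  Node 1: index 4 -> 4 (same)
  Node 2: index 2 -> 2 (same)
  Node 3: index 3 -> 3 (same)
  Node 4: index 1 -> 0 (moved)
Nodes that changed position: 0 4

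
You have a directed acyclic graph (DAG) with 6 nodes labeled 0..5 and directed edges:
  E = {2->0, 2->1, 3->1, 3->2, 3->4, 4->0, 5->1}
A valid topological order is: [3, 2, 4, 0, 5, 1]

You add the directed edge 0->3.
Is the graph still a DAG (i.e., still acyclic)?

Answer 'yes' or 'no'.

Given toposort: [3, 2, 4, 0, 5, 1]
Position of 0: index 3; position of 3: index 0
New edge 0->3: backward (u after v in old order)
Backward edge: old toposort is now invalid. Check if this creates a cycle.
Does 3 already reach 0? Reachable from 3: [0, 1, 2, 3, 4]. YES -> cycle!
Still a DAG? no

Answer: no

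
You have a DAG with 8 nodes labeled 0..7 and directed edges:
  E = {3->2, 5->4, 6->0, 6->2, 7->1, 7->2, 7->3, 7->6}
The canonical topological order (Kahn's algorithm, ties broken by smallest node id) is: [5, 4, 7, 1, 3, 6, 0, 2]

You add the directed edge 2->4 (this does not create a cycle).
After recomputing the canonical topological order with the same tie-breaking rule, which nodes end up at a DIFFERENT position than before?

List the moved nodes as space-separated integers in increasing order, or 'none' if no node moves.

Old toposort: [5, 4, 7, 1, 3, 6, 0, 2]
Added edge 2->4
Recompute Kahn (smallest-id tiebreak):
  initial in-degrees: [1, 1, 3, 1, 2, 0, 1, 0]
  ready (indeg=0): [5, 7]
  pop 5: indeg[4]->1 | ready=[7] | order so far=[5]
  pop 7: indeg[1]->0; indeg[2]->2; indeg[3]->0; indeg[6]->0 | ready=[1, 3, 6] | order so far=[5, 7]
  pop 1: no out-edges | ready=[3, 6] | order so far=[5, 7, 1]
  pop 3: indeg[2]->1 | ready=[6] | order so far=[5, 7, 1, 3]
  pop 6: indeg[0]->0; indeg[2]->0 | ready=[0, 2] | order so far=[5, 7, 1, 3, 6]
  pop 0: no out-edges | ready=[2] | order so far=[5, 7, 1, 3, 6, 0]
  pop 2: indeg[4]->0 | ready=[4] | order so far=[5, 7, 1, 3, 6, 0, 2]
  pop 4: no out-edges | ready=[] | order so far=[5, 7, 1, 3, 6, 0, 2, 4]
New canonical toposort: [5, 7, 1, 3, 6, 0, 2, 4]
Compare positions:
  Node 0: index 6 -> 5 (moved)
  Node 1: index 3 -> 2 (moved)
  Node 2: index 7 -> 6 (moved)
  Node 3: index 4 -> 3 (moved)
  Node 4: index 1 -> 7 (moved)
  Node 5: index 0 -> 0 (same)
  Node 6: index 5 -> 4 (moved)
  Node 7: index 2 -> 1 (moved)
Nodes that changed position: 0 1 2 3 4 6 7

Answer: 0 1 2 3 4 6 7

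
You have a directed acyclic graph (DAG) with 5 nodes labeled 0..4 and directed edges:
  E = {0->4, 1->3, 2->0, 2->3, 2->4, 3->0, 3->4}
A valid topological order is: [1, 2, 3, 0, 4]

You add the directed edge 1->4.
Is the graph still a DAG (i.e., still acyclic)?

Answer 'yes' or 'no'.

Answer: yes

Derivation:
Given toposort: [1, 2, 3, 0, 4]
Position of 1: index 0; position of 4: index 4
New edge 1->4: forward
Forward edge: respects the existing order. Still a DAG, same toposort still valid.
Still a DAG? yes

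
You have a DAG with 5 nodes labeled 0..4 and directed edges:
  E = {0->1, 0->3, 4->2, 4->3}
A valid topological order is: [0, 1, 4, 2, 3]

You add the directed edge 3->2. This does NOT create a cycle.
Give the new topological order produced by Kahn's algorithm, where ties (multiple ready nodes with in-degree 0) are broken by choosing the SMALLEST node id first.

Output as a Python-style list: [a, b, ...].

Answer: [0, 1, 4, 3, 2]

Derivation:
Old toposort: [0, 1, 4, 2, 3]
Added edge: 3->2
Position of 3 (4) > position of 2 (3). Must reorder: 3 must now come before 2.
Run Kahn's algorithm (break ties by smallest node id):
  initial in-degrees: [0, 1, 2, 2, 0]
  ready (indeg=0): [0, 4]
  pop 0: indeg[1]->0; indeg[3]->1 | ready=[1, 4] | order so far=[0]
  pop 1: no out-edges | ready=[4] | order so far=[0, 1]
  pop 4: indeg[2]->1; indeg[3]->0 | ready=[3] | order so far=[0, 1, 4]
  pop 3: indeg[2]->0 | ready=[2] | order so far=[0, 1, 4, 3]
  pop 2: no out-edges | ready=[] | order so far=[0, 1, 4, 3, 2]
  Result: [0, 1, 4, 3, 2]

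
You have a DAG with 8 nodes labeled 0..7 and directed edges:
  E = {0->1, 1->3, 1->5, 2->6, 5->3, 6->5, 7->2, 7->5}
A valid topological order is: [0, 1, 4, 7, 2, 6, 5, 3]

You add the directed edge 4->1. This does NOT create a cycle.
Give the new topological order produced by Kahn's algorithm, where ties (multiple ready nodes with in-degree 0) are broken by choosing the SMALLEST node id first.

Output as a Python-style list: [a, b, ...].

Old toposort: [0, 1, 4, 7, 2, 6, 5, 3]
Added edge: 4->1
Position of 4 (2) > position of 1 (1). Must reorder: 4 must now come before 1.
Run Kahn's algorithm (break ties by smallest node id):
  initial in-degrees: [0, 2, 1, 2, 0, 3, 1, 0]
  ready (indeg=0): [0, 4, 7]
  pop 0: indeg[1]->1 | ready=[4, 7] | order so far=[0]
  pop 4: indeg[1]->0 | ready=[1, 7] | order so far=[0, 4]
  pop 1: indeg[3]->1; indeg[5]->2 | ready=[7] | order so far=[0, 4, 1]
  pop 7: indeg[2]->0; indeg[5]->1 | ready=[2] | order so far=[0, 4, 1, 7]
  pop 2: indeg[6]->0 | ready=[6] | order so far=[0, 4, 1, 7, 2]
  pop 6: indeg[5]->0 | ready=[5] | order so far=[0, 4, 1, 7, 2, 6]
  pop 5: indeg[3]->0 | ready=[3] | order so far=[0, 4, 1, 7, 2, 6, 5]
  pop 3: no out-edges | ready=[] | order so far=[0, 4, 1, 7, 2, 6, 5, 3]
  Result: [0, 4, 1, 7, 2, 6, 5, 3]

Answer: [0, 4, 1, 7, 2, 6, 5, 3]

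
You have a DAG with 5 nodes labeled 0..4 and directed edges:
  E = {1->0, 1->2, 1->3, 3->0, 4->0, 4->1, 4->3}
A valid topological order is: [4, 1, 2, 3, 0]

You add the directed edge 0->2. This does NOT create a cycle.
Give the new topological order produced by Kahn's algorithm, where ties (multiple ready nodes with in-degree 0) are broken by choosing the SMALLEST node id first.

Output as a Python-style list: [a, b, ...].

Answer: [4, 1, 3, 0, 2]

Derivation:
Old toposort: [4, 1, 2, 3, 0]
Added edge: 0->2
Position of 0 (4) > position of 2 (2). Must reorder: 0 must now come before 2.
Run Kahn's algorithm (break ties by smallest node id):
  initial in-degrees: [3, 1, 2, 2, 0]
  ready (indeg=0): [4]
  pop 4: indeg[0]->2; indeg[1]->0; indeg[3]->1 | ready=[1] | order so far=[4]
  pop 1: indeg[0]->1; indeg[2]->1; indeg[3]->0 | ready=[3] | order so far=[4, 1]
  pop 3: indeg[0]->0 | ready=[0] | order so far=[4, 1, 3]
  pop 0: indeg[2]->0 | ready=[2] | order so far=[4, 1, 3, 0]
  pop 2: no out-edges | ready=[] | order so far=[4, 1, 3, 0, 2]
  Result: [4, 1, 3, 0, 2]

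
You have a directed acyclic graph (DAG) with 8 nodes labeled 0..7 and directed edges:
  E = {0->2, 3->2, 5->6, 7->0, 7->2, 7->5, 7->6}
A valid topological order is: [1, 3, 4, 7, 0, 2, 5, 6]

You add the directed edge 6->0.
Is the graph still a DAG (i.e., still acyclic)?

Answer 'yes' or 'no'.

Answer: yes

Derivation:
Given toposort: [1, 3, 4, 7, 0, 2, 5, 6]
Position of 6: index 7; position of 0: index 4
New edge 6->0: backward (u after v in old order)
Backward edge: old toposort is now invalid. Check if this creates a cycle.
Does 0 already reach 6? Reachable from 0: [0, 2]. NO -> still a DAG (reorder needed).
Still a DAG? yes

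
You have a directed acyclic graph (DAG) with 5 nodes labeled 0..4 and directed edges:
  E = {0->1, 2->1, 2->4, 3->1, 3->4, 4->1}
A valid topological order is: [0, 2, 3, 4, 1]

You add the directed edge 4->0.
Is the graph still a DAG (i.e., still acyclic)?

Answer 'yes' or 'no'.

Given toposort: [0, 2, 3, 4, 1]
Position of 4: index 3; position of 0: index 0
New edge 4->0: backward (u after v in old order)
Backward edge: old toposort is now invalid. Check if this creates a cycle.
Does 0 already reach 4? Reachable from 0: [0, 1]. NO -> still a DAG (reorder needed).
Still a DAG? yes

Answer: yes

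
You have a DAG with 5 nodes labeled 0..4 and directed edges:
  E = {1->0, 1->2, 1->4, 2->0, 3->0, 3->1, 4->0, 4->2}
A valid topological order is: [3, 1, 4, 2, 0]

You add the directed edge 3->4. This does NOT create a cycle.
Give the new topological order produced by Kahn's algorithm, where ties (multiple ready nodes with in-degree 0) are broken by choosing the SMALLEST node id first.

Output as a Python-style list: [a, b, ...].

Old toposort: [3, 1, 4, 2, 0]
Added edge: 3->4
Position of 3 (0) < position of 4 (2). Old order still valid.
Run Kahn's algorithm (break ties by smallest node id):
  initial in-degrees: [4, 1, 2, 0, 2]
  ready (indeg=0): [3]
  pop 3: indeg[0]->3; indeg[1]->0; indeg[4]->1 | ready=[1] | order so far=[3]
  pop 1: indeg[0]->2; indeg[2]->1; indeg[4]->0 | ready=[4] | order so far=[3, 1]
  pop 4: indeg[0]->1; indeg[2]->0 | ready=[2] | order so far=[3, 1, 4]
  pop 2: indeg[0]->0 | ready=[0] | order so far=[3, 1, 4, 2]
  pop 0: no out-edges | ready=[] | order so far=[3, 1, 4, 2, 0]
  Result: [3, 1, 4, 2, 0]

Answer: [3, 1, 4, 2, 0]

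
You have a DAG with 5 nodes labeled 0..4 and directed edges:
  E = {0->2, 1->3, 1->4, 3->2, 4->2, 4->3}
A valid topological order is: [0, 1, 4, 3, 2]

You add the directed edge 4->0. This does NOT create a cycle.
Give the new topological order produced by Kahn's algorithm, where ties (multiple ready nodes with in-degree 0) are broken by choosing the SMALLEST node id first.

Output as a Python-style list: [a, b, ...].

Answer: [1, 4, 0, 3, 2]

Derivation:
Old toposort: [0, 1, 4, 3, 2]
Added edge: 4->0
Position of 4 (2) > position of 0 (0). Must reorder: 4 must now come before 0.
Run Kahn's algorithm (break ties by smallest node id):
  initial in-degrees: [1, 0, 3, 2, 1]
  ready (indeg=0): [1]
  pop 1: indeg[3]->1; indeg[4]->0 | ready=[4] | order so far=[1]
  pop 4: indeg[0]->0; indeg[2]->2; indeg[3]->0 | ready=[0, 3] | order so far=[1, 4]
  pop 0: indeg[2]->1 | ready=[3] | order so far=[1, 4, 0]
  pop 3: indeg[2]->0 | ready=[2] | order so far=[1, 4, 0, 3]
  pop 2: no out-edges | ready=[] | order so far=[1, 4, 0, 3, 2]
  Result: [1, 4, 0, 3, 2]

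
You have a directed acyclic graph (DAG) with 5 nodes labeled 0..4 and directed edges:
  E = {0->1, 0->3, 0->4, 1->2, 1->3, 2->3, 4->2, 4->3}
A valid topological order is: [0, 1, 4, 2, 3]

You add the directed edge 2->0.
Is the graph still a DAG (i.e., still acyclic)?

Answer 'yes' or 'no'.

Answer: no

Derivation:
Given toposort: [0, 1, 4, 2, 3]
Position of 2: index 3; position of 0: index 0
New edge 2->0: backward (u after v in old order)
Backward edge: old toposort is now invalid. Check if this creates a cycle.
Does 0 already reach 2? Reachable from 0: [0, 1, 2, 3, 4]. YES -> cycle!
Still a DAG? no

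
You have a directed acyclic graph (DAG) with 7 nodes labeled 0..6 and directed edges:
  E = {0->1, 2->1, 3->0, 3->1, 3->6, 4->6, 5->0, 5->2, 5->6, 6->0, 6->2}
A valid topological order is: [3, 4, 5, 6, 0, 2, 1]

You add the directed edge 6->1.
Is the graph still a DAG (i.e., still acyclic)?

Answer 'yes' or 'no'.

Given toposort: [3, 4, 5, 6, 0, 2, 1]
Position of 6: index 3; position of 1: index 6
New edge 6->1: forward
Forward edge: respects the existing order. Still a DAG, same toposort still valid.
Still a DAG? yes

Answer: yes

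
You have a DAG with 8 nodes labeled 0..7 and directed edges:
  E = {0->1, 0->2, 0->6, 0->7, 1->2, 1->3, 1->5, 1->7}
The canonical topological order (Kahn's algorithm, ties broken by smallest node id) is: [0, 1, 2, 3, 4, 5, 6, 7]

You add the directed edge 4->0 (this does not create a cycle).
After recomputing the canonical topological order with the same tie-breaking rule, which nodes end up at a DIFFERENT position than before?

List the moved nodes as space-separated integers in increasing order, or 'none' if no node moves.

Answer: 0 1 2 3 4

Derivation:
Old toposort: [0, 1, 2, 3, 4, 5, 6, 7]
Added edge 4->0
Recompute Kahn (smallest-id tiebreak):
  initial in-degrees: [1, 1, 2, 1, 0, 1, 1, 2]
  ready (indeg=0): [4]
  pop 4: indeg[0]->0 | ready=[0] | order so far=[4]
  pop 0: indeg[1]->0; indeg[2]->1; indeg[6]->0; indeg[7]->1 | ready=[1, 6] | order so far=[4, 0]
  pop 1: indeg[2]->0; indeg[3]->0; indeg[5]->0; indeg[7]->0 | ready=[2, 3, 5, 6, 7] | order so far=[4, 0, 1]
  pop 2: no out-edges | ready=[3, 5, 6, 7] | order so far=[4, 0, 1, 2]
  pop 3: no out-edges | ready=[5, 6, 7] | order so far=[4, 0, 1, 2, 3]
  pop 5: no out-edges | ready=[6, 7] | order so far=[4, 0, 1, 2, 3, 5]
  pop 6: no out-edges | ready=[7] | order so far=[4, 0, 1, 2, 3, 5, 6]
  pop 7: no out-edges | ready=[] | order so far=[4, 0, 1, 2, 3, 5, 6, 7]
New canonical toposort: [4, 0, 1, 2, 3, 5, 6, 7]
Compare positions:
  Node 0: index 0 -> 1 (moved)
  Node 1: index 1 -> 2 (moved)
  Node 2: index 2 -> 3 (moved)
  Node 3: index 3 -> 4 (moved)
  Node 4: index 4 -> 0 (moved)
  Node 5: index 5 -> 5 (same)
  Node 6: index 6 -> 6 (same)
  Node 7: index 7 -> 7 (same)
Nodes that changed position: 0 1 2 3 4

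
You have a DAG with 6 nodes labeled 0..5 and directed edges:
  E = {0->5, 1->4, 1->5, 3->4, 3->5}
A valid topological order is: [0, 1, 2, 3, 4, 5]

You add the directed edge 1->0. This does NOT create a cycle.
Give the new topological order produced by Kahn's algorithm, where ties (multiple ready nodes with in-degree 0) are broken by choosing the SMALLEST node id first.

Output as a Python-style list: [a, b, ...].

Old toposort: [0, 1, 2, 3, 4, 5]
Added edge: 1->0
Position of 1 (1) > position of 0 (0). Must reorder: 1 must now come before 0.
Run Kahn's algorithm (break ties by smallest node id):
  initial in-degrees: [1, 0, 0, 0, 2, 3]
  ready (indeg=0): [1, 2, 3]
  pop 1: indeg[0]->0; indeg[4]->1; indeg[5]->2 | ready=[0, 2, 3] | order so far=[1]
  pop 0: indeg[5]->1 | ready=[2, 3] | order so far=[1, 0]
  pop 2: no out-edges | ready=[3] | order so far=[1, 0, 2]
  pop 3: indeg[4]->0; indeg[5]->0 | ready=[4, 5] | order so far=[1, 0, 2, 3]
  pop 4: no out-edges | ready=[5] | order so far=[1, 0, 2, 3, 4]
  pop 5: no out-edges | ready=[] | order so far=[1, 0, 2, 3, 4, 5]
  Result: [1, 0, 2, 3, 4, 5]

Answer: [1, 0, 2, 3, 4, 5]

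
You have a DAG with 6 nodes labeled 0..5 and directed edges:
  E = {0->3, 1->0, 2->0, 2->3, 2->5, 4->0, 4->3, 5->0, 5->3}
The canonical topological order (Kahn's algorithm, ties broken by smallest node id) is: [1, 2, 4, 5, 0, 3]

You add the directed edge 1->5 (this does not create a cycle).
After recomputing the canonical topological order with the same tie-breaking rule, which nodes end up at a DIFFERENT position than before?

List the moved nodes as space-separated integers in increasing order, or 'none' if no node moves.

Old toposort: [1, 2, 4, 5, 0, 3]
Added edge 1->5
Recompute Kahn (smallest-id tiebreak):
  initial in-degrees: [4, 0, 0, 4, 0, 2]
  ready (indeg=0): [1, 2, 4]
  pop 1: indeg[0]->3; indeg[5]->1 | ready=[2, 4] | order so far=[1]
  pop 2: indeg[0]->2; indeg[3]->3; indeg[5]->0 | ready=[4, 5] | order so far=[1, 2]
  pop 4: indeg[0]->1; indeg[3]->2 | ready=[5] | order so far=[1, 2, 4]
  pop 5: indeg[0]->0; indeg[3]->1 | ready=[0] | order so far=[1, 2, 4, 5]
  pop 0: indeg[3]->0 | ready=[3] | order so far=[1, 2, 4, 5, 0]
  pop 3: no out-edges | ready=[] | order so far=[1, 2, 4, 5, 0, 3]
New canonical toposort: [1, 2, 4, 5, 0, 3]
Compare positions:
  Node 0: index 4 -> 4 (same)
  Node 1: index 0 -> 0 (same)
  Node 2: index 1 -> 1 (same)
  Node 3: index 5 -> 5 (same)
  Node 4: index 2 -> 2 (same)
  Node 5: index 3 -> 3 (same)
Nodes that changed position: none

Answer: none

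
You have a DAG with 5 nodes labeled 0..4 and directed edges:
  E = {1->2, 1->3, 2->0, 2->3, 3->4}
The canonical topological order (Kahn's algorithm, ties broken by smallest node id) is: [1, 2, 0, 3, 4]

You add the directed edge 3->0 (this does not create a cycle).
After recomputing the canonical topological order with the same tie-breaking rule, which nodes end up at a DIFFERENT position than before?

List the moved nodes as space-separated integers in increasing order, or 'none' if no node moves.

Answer: 0 3

Derivation:
Old toposort: [1, 2, 0, 3, 4]
Added edge 3->0
Recompute Kahn (smallest-id tiebreak):
  initial in-degrees: [2, 0, 1, 2, 1]
  ready (indeg=0): [1]
  pop 1: indeg[2]->0; indeg[3]->1 | ready=[2] | order so far=[1]
  pop 2: indeg[0]->1; indeg[3]->0 | ready=[3] | order so far=[1, 2]
  pop 3: indeg[0]->0; indeg[4]->0 | ready=[0, 4] | order so far=[1, 2, 3]
  pop 0: no out-edges | ready=[4] | order so far=[1, 2, 3, 0]
  pop 4: no out-edges | ready=[] | order so far=[1, 2, 3, 0, 4]
New canonical toposort: [1, 2, 3, 0, 4]
Compare positions:
  Node 0: index 2 -> 3 (moved)
  Node 1: index 0 -> 0 (same)
  Node 2: index 1 -> 1 (same)
  Node 3: index 3 -> 2 (moved)
  Node 4: index 4 -> 4 (same)
Nodes that changed position: 0 3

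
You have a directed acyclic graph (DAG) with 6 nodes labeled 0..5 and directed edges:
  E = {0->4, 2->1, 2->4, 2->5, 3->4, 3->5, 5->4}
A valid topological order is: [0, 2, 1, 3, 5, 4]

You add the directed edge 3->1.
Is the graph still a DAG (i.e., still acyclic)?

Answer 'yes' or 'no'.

Given toposort: [0, 2, 1, 3, 5, 4]
Position of 3: index 3; position of 1: index 2
New edge 3->1: backward (u after v in old order)
Backward edge: old toposort is now invalid. Check if this creates a cycle.
Does 1 already reach 3? Reachable from 1: [1]. NO -> still a DAG (reorder needed).
Still a DAG? yes

Answer: yes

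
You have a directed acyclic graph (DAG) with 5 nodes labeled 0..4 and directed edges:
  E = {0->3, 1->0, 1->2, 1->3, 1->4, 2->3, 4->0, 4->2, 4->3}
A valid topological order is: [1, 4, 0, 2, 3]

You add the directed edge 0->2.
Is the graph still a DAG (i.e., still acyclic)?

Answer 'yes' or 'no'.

Given toposort: [1, 4, 0, 2, 3]
Position of 0: index 2; position of 2: index 3
New edge 0->2: forward
Forward edge: respects the existing order. Still a DAG, same toposort still valid.
Still a DAG? yes

Answer: yes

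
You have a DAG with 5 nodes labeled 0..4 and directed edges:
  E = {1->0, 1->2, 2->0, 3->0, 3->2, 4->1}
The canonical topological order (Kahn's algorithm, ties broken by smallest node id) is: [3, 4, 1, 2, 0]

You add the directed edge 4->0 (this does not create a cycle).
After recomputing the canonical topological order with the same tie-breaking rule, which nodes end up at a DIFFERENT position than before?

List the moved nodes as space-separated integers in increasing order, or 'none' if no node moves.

Old toposort: [3, 4, 1, 2, 0]
Added edge 4->0
Recompute Kahn (smallest-id tiebreak):
  initial in-degrees: [4, 1, 2, 0, 0]
  ready (indeg=0): [3, 4]
  pop 3: indeg[0]->3; indeg[2]->1 | ready=[4] | order so far=[3]
  pop 4: indeg[0]->2; indeg[1]->0 | ready=[1] | order so far=[3, 4]
  pop 1: indeg[0]->1; indeg[2]->0 | ready=[2] | order so far=[3, 4, 1]
  pop 2: indeg[0]->0 | ready=[0] | order so far=[3, 4, 1, 2]
  pop 0: no out-edges | ready=[] | order so far=[3, 4, 1, 2, 0]
New canonical toposort: [3, 4, 1, 2, 0]
Compare positions:
  Node 0: index 4 -> 4 (same)
  Node 1: index 2 -> 2 (same)
  Node 2: index 3 -> 3 (same)
  Node 3: index 0 -> 0 (same)
  Node 4: index 1 -> 1 (same)
Nodes that changed position: none

Answer: none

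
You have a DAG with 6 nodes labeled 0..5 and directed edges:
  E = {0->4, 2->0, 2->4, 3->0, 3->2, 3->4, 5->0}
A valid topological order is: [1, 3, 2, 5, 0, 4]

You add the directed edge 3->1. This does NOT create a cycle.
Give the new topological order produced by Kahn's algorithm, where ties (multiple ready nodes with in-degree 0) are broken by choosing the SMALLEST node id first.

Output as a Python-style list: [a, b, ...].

Old toposort: [1, 3, 2, 5, 0, 4]
Added edge: 3->1
Position of 3 (1) > position of 1 (0). Must reorder: 3 must now come before 1.
Run Kahn's algorithm (break ties by smallest node id):
  initial in-degrees: [3, 1, 1, 0, 3, 0]
  ready (indeg=0): [3, 5]
  pop 3: indeg[0]->2; indeg[1]->0; indeg[2]->0; indeg[4]->2 | ready=[1, 2, 5] | order so far=[3]
  pop 1: no out-edges | ready=[2, 5] | order so far=[3, 1]
  pop 2: indeg[0]->1; indeg[4]->1 | ready=[5] | order so far=[3, 1, 2]
  pop 5: indeg[0]->0 | ready=[0] | order so far=[3, 1, 2, 5]
  pop 0: indeg[4]->0 | ready=[4] | order so far=[3, 1, 2, 5, 0]
  pop 4: no out-edges | ready=[] | order so far=[3, 1, 2, 5, 0, 4]
  Result: [3, 1, 2, 5, 0, 4]

Answer: [3, 1, 2, 5, 0, 4]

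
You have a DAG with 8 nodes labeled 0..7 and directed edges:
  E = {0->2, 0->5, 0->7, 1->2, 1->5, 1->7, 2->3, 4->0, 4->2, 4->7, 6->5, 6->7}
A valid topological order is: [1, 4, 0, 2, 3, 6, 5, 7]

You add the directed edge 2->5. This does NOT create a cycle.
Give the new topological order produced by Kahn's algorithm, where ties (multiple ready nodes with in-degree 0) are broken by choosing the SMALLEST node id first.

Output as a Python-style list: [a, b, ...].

Answer: [1, 4, 0, 2, 3, 6, 5, 7]

Derivation:
Old toposort: [1, 4, 0, 2, 3, 6, 5, 7]
Added edge: 2->5
Position of 2 (3) < position of 5 (6). Old order still valid.
Run Kahn's algorithm (break ties by smallest node id):
  initial in-degrees: [1, 0, 3, 1, 0, 4, 0, 4]
  ready (indeg=0): [1, 4, 6]
  pop 1: indeg[2]->2; indeg[5]->3; indeg[7]->3 | ready=[4, 6] | order so far=[1]
  pop 4: indeg[0]->0; indeg[2]->1; indeg[7]->2 | ready=[0, 6] | order so far=[1, 4]
  pop 0: indeg[2]->0; indeg[5]->2; indeg[7]->1 | ready=[2, 6] | order so far=[1, 4, 0]
  pop 2: indeg[3]->0; indeg[5]->1 | ready=[3, 6] | order so far=[1, 4, 0, 2]
  pop 3: no out-edges | ready=[6] | order so far=[1, 4, 0, 2, 3]
  pop 6: indeg[5]->0; indeg[7]->0 | ready=[5, 7] | order so far=[1, 4, 0, 2, 3, 6]
  pop 5: no out-edges | ready=[7] | order so far=[1, 4, 0, 2, 3, 6, 5]
  pop 7: no out-edges | ready=[] | order so far=[1, 4, 0, 2, 3, 6, 5, 7]
  Result: [1, 4, 0, 2, 3, 6, 5, 7]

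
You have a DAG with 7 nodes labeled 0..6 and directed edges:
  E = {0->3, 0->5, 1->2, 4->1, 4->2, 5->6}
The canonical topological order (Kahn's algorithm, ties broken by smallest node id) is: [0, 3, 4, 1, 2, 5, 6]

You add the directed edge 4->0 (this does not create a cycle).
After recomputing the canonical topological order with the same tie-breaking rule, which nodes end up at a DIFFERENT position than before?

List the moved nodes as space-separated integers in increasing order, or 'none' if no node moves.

Old toposort: [0, 3, 4, 1, 2, 5, 6]
Added edge 4->0
Recompute Kahn (smallest-id tiebreak):
  initial in-degrees: [1, 1, 2, 1, 0, 1, 1]
  ready (indeg=0): [4]
  pop 4: indeg[0]->0; indeg[1]->0; indeg[2]->1 | ready=[0, 1] | order so far=[4]
  pop 0: indeg[3]->0; indeg[5]->0 | ready=[1, 3, 5] | order so far=[4, 0]
  pop 1: indeg[2]->0 | ready=[2, 3, 5] | order so far=[4, 0, 1]
  pop 2: no out-edges | ready=[3, 5] | order so far=[4, 0, 1, 2]
  pop 3: no out-edges | ready=[5] | order so far=[4, 0, 1, 2, 3]
  pop 5: indeg[6]->0 | ready=[6] | order so far=[4, 0, 1, 2, 3, 5]
  pop 6: no out-edges | ready=[] | order so far=[4, 0, 1, 2, 3, 5, 6]
New canonical toposort: [4, 0, 1, 2, 3, 5, 6]
Compare positions:
  Node 0: index 0 -> 1 (moved)
  Node 1: index 3 -> 2 (moved)
  Node 2: index 4 -> 3 (moved)
  Node 3: index 1 -> 4 (moved)
  Node 4: index 2 -> 0 (moved)
  Node 5: index 5 -> 5 (same)
  Node 6: index 6 -> 6 (same)
Nodes that changed position: 0 1 2 3 4

Answer: 0 1 2 3 4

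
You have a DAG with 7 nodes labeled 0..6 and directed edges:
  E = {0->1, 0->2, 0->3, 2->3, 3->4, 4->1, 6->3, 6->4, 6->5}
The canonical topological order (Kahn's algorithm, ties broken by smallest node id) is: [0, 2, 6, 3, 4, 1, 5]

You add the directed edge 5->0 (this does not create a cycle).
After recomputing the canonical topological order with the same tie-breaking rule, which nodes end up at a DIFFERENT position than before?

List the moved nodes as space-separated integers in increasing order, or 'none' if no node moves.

Old toposort: [0, 2, 6, 3, 4, 1, 5]
Added edge 5->0
Recompute Kahn (smallest-id tiebreak):
  initial in-degrees: [1, 2, 1, 3, 2, 1, 0]
  ready (indeg=0): [6]
  pop 6: indeg[3]->2; indeg[4]->1; indeg[5]->0 | ready=[5] | order so far=[6]
  pop 5: indeg[0]->0 | ready=[0] | order so far=[6, 5]
  pop 0: indeg[1]->1; indeg[2]->0; indeg[3]->1 | ready=[2] | order so far=[6, 5, 0]
  pop 2: indeg[3]->0 | ready=[3] | order so far=[6, 5, 0, 2]
  pop 3: indeg[4]->0 | ready=[4] | order so far=[6, 5, 0, 2, 3]
  pop 4: indeg[1]->0 | ready=[1] | order so far=[6, 5, 0, 2, 3, 4]
  pop 1: no out-edges | ready=[] | order so far=[6, 5, 0, 2, 3, 4, 1]
New canonical toposort: [6, 5, 0, 2, 3, 4, 1]
Compare positions:
  Node 0: index 0 -> 2 (moved)
  Node 1: index 5 -> 6 (moved)
  Node 2: index 1 -> 3 (moved)
  Node 3: index 3 -> 4 (moved)
  Node 4: index 4 -> 5 (moved)
  Node 5: index 6 -> 1 (moved)
  Node 6: index 2 -> 0 (moved)
Nodes that changed position: 0 1 2 3 4 5 6

Answer: 0 1 2 3 4 5 6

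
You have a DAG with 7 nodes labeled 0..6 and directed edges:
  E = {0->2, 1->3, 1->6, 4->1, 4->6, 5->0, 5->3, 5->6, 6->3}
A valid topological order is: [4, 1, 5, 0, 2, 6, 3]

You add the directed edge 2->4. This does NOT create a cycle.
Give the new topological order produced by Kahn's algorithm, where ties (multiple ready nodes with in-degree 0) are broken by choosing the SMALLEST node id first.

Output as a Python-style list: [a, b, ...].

Answer: [5, 0, 2, 4, 1, 6, 3]

Derivation:
Old toposort: [4, 1, 5, 0, 2, 6, 3]
Added edge: 2->4
Position of 2 (4) > position of 4 (0). Must reorder: 2 must now come before 4.
Run Kahn's algorithm (break ties by smallest node id):
  initial in-degrees: [1, 1, 1, 3, 1, 0, 3]
  ready (indeg=0): [5]
  pop 5: indeg[0]->0; indeg[3]->2; indeg[6]->2 | ready=[0] | order so far=[5]
  pop 0: indeg[2]->0 | ready=[2] | order so far=[5, 0]
  pop 2: indeg[4]->0 | ready=[4] | order so far=[5, 0, 2]
  pop 4: indeg[1]->0; indeg[6]->1 | ready=[1] | order so far=[5, 0, 2, 4]
  pop 1: indeg[3]->1; indeg[6]->0 | ready=[6] | order so far=[5, 0, 2, 4, 1]
  pop 6: indeg[3]->0 | ready=[3] | order so far=[5, 0, 2, 4, 1, 6]
  pop 3: no out-edges | ready=[] | order so far=[5, 0, 2, 4, 1, 6, 3]
  Result: [5, 0, 2, 4, 1, 6, 3]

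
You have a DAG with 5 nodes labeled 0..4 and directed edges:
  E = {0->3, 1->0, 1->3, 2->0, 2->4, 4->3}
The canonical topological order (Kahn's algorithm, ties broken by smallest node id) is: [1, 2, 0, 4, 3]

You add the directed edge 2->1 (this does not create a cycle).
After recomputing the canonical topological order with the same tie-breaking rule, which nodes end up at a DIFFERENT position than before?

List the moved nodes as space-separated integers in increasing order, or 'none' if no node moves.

Old toposort: [1, 2, 0, 4, 3]
Added edge 2->1
Recompute Kahn (smallest-id tiebreak):
  initial in-degrees: [2, 1, 0, 3, 1]
  ready (indeg=0): [2]
  pop 2: indeg[0]->1; indeg[1]->0; indeg[4]->0 | ready=[1, 4] | order so far=[2]
  pop 1: indeg[0]->0; indeg[3]->2 | ready=[0, 4] | order so far=[2, 1]
  pop 0: indeg[3]->1 | ready=[4] | order so far=[2, 1, 0]
  pop 4: indeg[3]->0 | ready=[3] | order so far=[2, 1, 0, 4]
  pop 3: no out-edges | ready=[] | order so far=[2, 1, 0, 4, 3]
New canonical toposort: [2, 1, 0, 4, 3]
Compare positions:
  Node 0: index 2 -> 2 (same)
  Node 1: index 0 -> 1 (moved)
  Node 2: index 1 -> 0 (moved)
  Node 3: index 4 -> 4 (same)
  Node 4: index 3 -> 3 (same)
Nodes that changed position: 1 2

Answer: 1 2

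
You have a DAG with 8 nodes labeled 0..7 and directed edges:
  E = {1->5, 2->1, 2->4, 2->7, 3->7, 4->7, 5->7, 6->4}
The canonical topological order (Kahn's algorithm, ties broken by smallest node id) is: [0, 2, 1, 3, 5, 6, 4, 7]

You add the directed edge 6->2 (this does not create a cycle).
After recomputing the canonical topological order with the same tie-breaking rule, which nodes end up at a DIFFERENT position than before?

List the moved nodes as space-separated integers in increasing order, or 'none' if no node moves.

Old toposort: [0, 2, 1, 3, 5, 6, 4, 7]
Added edge 6->2
Recompute Kahn (smallest-id tiebreak):
  initial in-degrees: [0, 1, 1, 0, 2, 1, 0, 4]
  ready (indeg=0): [0, 3, 6]
  pop 0: no out-edges | ready=[3, 6] | order so far=[0]
  pop 3: indeg[7]->3 | ready=[6] | order so far=[0, 3]
  pop 6: indeg[2]->0; indeg[4]->1 | ready=[2] | order so far=[0, 3, 6]
  pop 2: indeg[1]->0; indeg[4]->0; indeg[7]->2 | ready=[1, 4] | order so far=[0, 3, 6, 2]
  pop 1: indeg[5]->0 | ready=[4, 5] | order so far=[0, 3, 6, 2, 1]
  pop 4: indeg[7]->1 | ready=[5] | order so far=[0, 3, 6, 2, 1, 4]
  pop 5: indeg[7]->0 | ready=[7] | order so far=[0, 3, 6, 2, 1, 4, 5]
  pop 7: no out-edges | ready=[] | order so far=[0, 3, 6, 2, 1, 4, 5, 7]
New canonical toposort: [0, 3, 6, 2, 1, 4, 5, 7]
Compare positions:
  Node 0: index 0 -> 0 (same)
  Node 1: index 2 -> 4 (moved)
  Node 2: index 1 -> 3 (moved)
  Node 3: index 3 -> 1 (moved)
  Node 4: index 6 -> 5 (moved)
  Node 5: index 4 -> 6 (moved)
  Node 6: index 5 -> 2 (moved)
  Node 7: index 7 -> 7 (same)
Nodes that changed position: 1 2 3 4 5 6

Answer: 1 2 3 4 5 6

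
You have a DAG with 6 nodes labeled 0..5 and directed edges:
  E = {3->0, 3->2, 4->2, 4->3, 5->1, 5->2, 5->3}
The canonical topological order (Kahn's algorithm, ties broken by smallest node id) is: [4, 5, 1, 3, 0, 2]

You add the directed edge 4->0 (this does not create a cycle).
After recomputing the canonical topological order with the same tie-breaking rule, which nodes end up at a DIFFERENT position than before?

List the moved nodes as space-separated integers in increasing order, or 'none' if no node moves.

Answer: none

Derivation:
Old toposort: [4, 5, 1, 3, 0, 2]
Added edge 4->0
Recompute Kahn (smallest-id tiebreak):
  initial in-degrees: [2, 1, 3, 2, 0, 0]
  ready (indeg=0): [4, 5]
  pop 4: indeg[0]->1; indeg[2]->2; indeg[3]->1 | ready=[5] | order so far=[4]
  pop 5: indeg[1]->0; indeg[2]->1; indeg[3]->0 | ready=[1, 3] | order so far=[4, 5]
  pop 1: no out-edges | ready=[3] | order so far=[4, 5, 1]
  pop 3: indeg[0]->0; indeg[2]->0 | ready=[0, 2] | order so far=[4, 5, 1, 3]
  pop 0: no out-edges | ready=[2] | order so far=[4, 5, 1, 3, 0]
  pop 2: no out-edges | ready=[] | order so far=[4, 5, 1, 3, 0, 2]
New canonical toposort: [4, 5, 1, 3, 0, 2]
Compare positions:
  Node 0: index 4 -> 4 (same)
  Node 1: index 2 -> 2 (same)
  Node 2: index 5 -> 5 (same)
  Node 3: index 3 -> 3 (same)
  Node 4: index 0 -> 0 (same)
  Node 5: index 1 -> 1 (same)
Nodes that changed position: none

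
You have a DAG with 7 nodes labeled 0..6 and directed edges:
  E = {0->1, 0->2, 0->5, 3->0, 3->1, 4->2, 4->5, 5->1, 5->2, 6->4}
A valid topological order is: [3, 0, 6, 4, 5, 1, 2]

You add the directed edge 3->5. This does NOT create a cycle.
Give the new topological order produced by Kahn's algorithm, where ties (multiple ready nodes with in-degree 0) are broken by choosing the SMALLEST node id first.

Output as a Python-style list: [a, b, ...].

Answer: [3, 0, 6, 4, 5, 1, 2]

Derivation:
Old toposort: [3, 0, 6, 4, 5, 1, 2]
Added edge: 3->5
Position of 3 (0) < position of 5 (4). Old order still valid.
Run Kahn's algorithm (break ties by smallest node id):
  initial in-degrees: [1, 3, 3, 0, 1, 3, 0]
  ready (indeg=0): [3, 6]
  pop 3: indeg[0]->0; indeg[1]->2; indeg[5]->2 | ready=[0, 6] | order so far=[3]
  pop 0: indeg[1]->1; indeg[2]->2; indeg[5]->1 | ready=[6] | order so far=[3, 0]
  pop 6: indeg[4]->0 | ready=[4] | order so far=[3, 0, 6]
  pop 4: indeg[2]->1; indeg[5]->0 | ready=[5] | order so far=[3, 0, 6, 4]
  pop 5: indeg[1]->0; indeg[2]->0 | ready=[1, 2] | order so far=[3, 0, 6, 4, 5]
  pop 1: no out-edges | ready=[2] | order so far=[3, 0, 6, 4, 5, 1]
  pop 2: no out-edges | ready=[] | order so far=[3, 0, 6, 4, 5, 1, 2]
  Result: [3, 0, 6, 4, 5, 1, 2]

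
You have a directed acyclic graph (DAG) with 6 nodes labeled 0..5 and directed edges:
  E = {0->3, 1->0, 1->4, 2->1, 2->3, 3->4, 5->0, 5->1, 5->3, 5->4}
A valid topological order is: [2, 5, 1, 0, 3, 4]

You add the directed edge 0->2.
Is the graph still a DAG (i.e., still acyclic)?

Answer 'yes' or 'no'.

Answer: no

Derivation:
Given toposort: [2, 5, 1, 0, 3, 4]
Position of 0: index 3; position of 2: index 0
New edge 0->2: backward (u after v in old order)
Backward edge: old toposort is now invalid. Check if this creates a cycle.
Does 2 already reach 0? Reachable from 2: [0, 1, 2, 3, 4]. YES -> cycle!
Still a DAG? no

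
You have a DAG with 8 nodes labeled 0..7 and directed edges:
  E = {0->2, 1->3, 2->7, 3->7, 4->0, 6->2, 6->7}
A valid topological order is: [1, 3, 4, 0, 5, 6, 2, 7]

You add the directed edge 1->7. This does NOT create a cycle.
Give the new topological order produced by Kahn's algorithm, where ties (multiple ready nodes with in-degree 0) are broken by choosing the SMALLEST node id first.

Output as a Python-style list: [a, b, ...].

Answer: [1, 3, 4, 0, 5, 6, 2, 7]

Derivation:
Old toposort: [1, 3, 4, 0, 5, 6, 2, 7]
Added edge: 1->7
Position of 1 (0) < position of 7 (7). Old order still valid.
Run Kahn's algorithm (break ties by smallest node id):
  initial in-degrees: [1, 0, 2, 1, 0, 0, 0, 4]
  ready (indeg=0): [1, 4, 5, 6]
  pop 1: indeg[3]->0; indeg[7]->3 | ready=[3, 4, 5, 6] | order so far=[1]
  pop 3: indeg[7]->2 | ready=[4, 5, 6] | order so far=[1, 3]
  pop 4: indeg[0]->0 | ready=[0, 5, 6] | order so far=[1, 3, 4]
  pop 0: indeg[2]->1 | ready=[5, 6] | order so far=[1, 3, 4, 0]
  pop 5: no out-edges | ready=[6] | order so far=[1, 3, 4, 0, 5]
  pop 6: indeg[2]->0; indeg[7]->1 | ready=[2] | order so far=[1, 3, 4, 0, 5, 6]
  pop 2: indeg[7]->0 | ready=[7] | order so far=[1, 3, 4, 0, 5, 6, 2]
  pop 7: no out-edges | ready=[] | order so far=[1, 3, 4, 0, 5, 6, 2, 7]
  Result: [1, 3, 4, 0, 5, 6, 2, 7]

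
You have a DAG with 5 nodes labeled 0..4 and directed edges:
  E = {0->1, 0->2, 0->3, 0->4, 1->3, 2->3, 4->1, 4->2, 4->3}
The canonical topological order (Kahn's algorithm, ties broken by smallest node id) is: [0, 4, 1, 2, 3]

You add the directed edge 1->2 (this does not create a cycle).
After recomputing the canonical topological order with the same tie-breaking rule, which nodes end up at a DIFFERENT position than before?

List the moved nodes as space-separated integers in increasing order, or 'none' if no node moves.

Answer: none

Derivation:
Old toposort: [0, 4, 1, 2, 3]
Added edge 1->2
Recompute Kahn (smallest-id tiebreak):
  initial in-degrees: [0, 2, 3, 4, 1]
  ready (indeg=0): [0]
  pop 0: indeg[1]->1; indeg[2]->2; indeg[3]->3; indeg[4]->0 | ready=[4] | order so far=[0]
  pop 4: indeg[1]->0; indeg[2]->1; indeg[3]->2 | ready=[1] | order so far=[0, 4]
  pop 1: indeg[2]->0; indeg[3]->1 | ready=[2] | order so far=[0, 4, 1]
  pop 2: indeg[3]->0 | ready=[3] | order so far=[0, 4, 1, 2]
  pop 3: no out-edges | ready=[] | order so far=[0, 4, 1, 2, 3]
New canonical toposort: [0, 4, 1, 2, 3]
Compare positions:
  Node 0: index 0 -> 0 (same)
  Node 1: index 2 -> 2 (same)
  Node 2: index 3 -> 3 (same)
  Node 3: index 4 -> 4 (same)
  Node 4: index 1 -> 1 (same)
Nodes that changed position: none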